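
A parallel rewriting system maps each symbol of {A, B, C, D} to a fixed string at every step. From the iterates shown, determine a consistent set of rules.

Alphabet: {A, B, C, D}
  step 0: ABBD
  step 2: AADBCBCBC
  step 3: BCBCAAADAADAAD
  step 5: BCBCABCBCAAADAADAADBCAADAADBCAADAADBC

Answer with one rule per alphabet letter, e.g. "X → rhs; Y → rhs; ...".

  step 2 ⇒ step 3: AADBCBCBC ⇒ BC·BC·A·A·AD·A·AD·A·AD
    A ↦ BC
    B ↦ A
    C ↦ AD
    D ↦ A

A->BC, B->A, C->AD, D->A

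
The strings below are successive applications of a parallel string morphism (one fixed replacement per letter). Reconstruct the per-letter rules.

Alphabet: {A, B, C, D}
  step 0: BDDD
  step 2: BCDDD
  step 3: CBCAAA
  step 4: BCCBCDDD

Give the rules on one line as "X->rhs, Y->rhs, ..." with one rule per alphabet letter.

A->D, B->C, C->BC, D->A

  step 3 ⇒ step 4: CBCAAA ⇒ BC·C·BC·D·D·D
    A ↦ D
    B ↦ C
    C ↦ BC
  step 2 ⇒ step 3: BCDDD ⇒ C·BC·A·A·A
    D ↦ A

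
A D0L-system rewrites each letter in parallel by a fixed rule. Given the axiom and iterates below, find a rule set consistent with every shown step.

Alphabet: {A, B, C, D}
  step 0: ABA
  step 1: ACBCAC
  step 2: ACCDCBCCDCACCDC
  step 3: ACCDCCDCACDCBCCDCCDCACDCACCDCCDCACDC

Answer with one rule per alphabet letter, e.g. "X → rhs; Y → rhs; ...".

A->AC, B->BC, C->CDC, D->A

  step 2 ⇒ step 3: ACCDCBCCDCACCDC ⇒ AC·CDC·CDC·A·CDC·BC·CDC·CDC·A·CDC·AC·CDC·CDC·A·CDC
    A ↦ AC
    B ↦ BC
    C ↦ CDC
    D ↦ A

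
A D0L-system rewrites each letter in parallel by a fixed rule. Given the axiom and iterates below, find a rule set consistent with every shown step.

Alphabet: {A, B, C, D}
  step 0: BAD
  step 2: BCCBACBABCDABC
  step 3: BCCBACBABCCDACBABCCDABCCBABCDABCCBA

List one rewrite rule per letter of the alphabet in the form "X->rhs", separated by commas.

  step 2 ⇒ step 3: BCCBACBABCDABC ⇒ BC·CBA·CBA·BC·CDA·CBA·BC·CDA·BC·CBA·B·CDA·BC·CBA
    A ↦ CDA
    B ↦ BC
    C ↦ CBA
    D ↦ B

A->CDA, B->BC, C->CBA, D->B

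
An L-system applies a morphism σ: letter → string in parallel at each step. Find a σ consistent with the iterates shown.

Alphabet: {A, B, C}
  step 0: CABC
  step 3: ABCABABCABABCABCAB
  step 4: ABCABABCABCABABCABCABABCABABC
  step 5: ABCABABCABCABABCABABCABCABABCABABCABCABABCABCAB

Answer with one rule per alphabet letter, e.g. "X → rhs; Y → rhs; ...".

A->AB, B->C, C->AB

  step 4 ⇒ step 5: ABCABABCABCABABCABCABABCABABC ⇒ AB·C·AB·AB·C·AB·C·AB·AB·C·AB·AB·C·AB·C·AB·AB·C·AB·AB·C·AB·C·AB·AB·C·AB·C·AB
    A ↦ AB
    B ↦ C
    C ↦ AB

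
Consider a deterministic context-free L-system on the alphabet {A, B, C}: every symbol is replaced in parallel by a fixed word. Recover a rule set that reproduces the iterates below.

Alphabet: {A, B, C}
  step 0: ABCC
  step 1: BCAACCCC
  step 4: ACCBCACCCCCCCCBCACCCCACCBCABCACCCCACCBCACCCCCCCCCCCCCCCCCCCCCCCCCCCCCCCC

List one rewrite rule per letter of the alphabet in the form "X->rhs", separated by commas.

A->BCA, B->A, C->CC

  step 0 ⇒ step 1: ABCC ⇒ BCA·A·CC·CC
    A ↦ BCA
    B ↦ A
    C ↦ CC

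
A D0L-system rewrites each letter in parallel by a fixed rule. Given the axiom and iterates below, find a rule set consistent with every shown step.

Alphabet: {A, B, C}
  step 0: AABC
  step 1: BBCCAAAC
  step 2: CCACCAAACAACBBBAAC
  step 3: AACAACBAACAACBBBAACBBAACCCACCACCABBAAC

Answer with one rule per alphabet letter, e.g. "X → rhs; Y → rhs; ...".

A->B, B->CCA, C->AAC

  step 2 ⇒ step 3: CCACCAAACAACBBBAAC ⇒ AAC·AAC·B·AAC·AAC·B·B·B·AAC·B·B·AAC·CCA·CCA·CCA·B·B·AAC
    A ↦ B
    B ↦ CCA
    C ↦ AAC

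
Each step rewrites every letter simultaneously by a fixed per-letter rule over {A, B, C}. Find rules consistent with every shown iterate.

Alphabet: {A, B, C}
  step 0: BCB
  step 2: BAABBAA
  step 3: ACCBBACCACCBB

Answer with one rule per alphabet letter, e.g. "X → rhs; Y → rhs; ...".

A->B, B->ACC, C->A

  step 2 ⇒ step 3: BAABBAA ⇒ ACC·B·B·ACC·ACC·B·B
    A ↦ B
    B ↦ ACC
    C ↦ A  (constrained at step 0)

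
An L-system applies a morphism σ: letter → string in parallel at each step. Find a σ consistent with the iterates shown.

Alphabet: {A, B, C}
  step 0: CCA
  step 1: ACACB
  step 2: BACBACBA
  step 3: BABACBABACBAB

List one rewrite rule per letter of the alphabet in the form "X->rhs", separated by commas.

  step 2 ⇒ step 3: BACBACBA ⇒ BA·B·AC·BA·B·AC·BA·B
    A ↦ B
    B ↦ BA
    C ↦ AC

A->B, B->BA, C->AC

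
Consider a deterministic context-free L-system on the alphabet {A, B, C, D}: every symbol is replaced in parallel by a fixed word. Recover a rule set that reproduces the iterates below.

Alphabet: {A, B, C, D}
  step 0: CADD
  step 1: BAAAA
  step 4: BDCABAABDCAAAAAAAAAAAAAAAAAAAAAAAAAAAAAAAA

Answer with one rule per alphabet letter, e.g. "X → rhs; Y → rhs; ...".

A->AA, B->BDC, C->B, D->A

  step 0 ⇒ step 1: CADD ⇒ B·AA·A·A
    A ↦ AA
    C ↦ B
    D ↦ A
    B ↦ BDC  (constrained at step 1)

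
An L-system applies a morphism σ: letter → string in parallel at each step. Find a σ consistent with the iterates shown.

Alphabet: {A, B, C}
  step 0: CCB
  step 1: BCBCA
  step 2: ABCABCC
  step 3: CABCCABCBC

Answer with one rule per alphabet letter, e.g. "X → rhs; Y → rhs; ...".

  step 2 ⇒ step 3: ABCABCC ⇒ C·A·BC·C·A·BC·BC
    A ↦ C
    B ↦ A
    C ↦ BC

A->C, B->A, C->BC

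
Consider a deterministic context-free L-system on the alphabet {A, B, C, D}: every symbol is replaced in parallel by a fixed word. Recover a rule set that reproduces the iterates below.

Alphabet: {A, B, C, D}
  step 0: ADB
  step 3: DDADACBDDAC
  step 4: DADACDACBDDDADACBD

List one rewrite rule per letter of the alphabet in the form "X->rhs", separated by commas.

A->C, B->D, C->BD, D->DA

  step 3 ⇒ step 4: DDADACBDDAC ⇒ DA·DA·C·DA·C·BD·D·DA·DA·C·BD
    A ↦ C
    B ↦ D
    C ↦ BD
    D ↦ DA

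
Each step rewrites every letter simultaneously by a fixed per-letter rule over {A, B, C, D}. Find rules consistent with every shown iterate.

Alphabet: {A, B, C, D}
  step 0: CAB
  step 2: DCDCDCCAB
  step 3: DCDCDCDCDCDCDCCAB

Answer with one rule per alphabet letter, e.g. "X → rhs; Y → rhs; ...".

  step 2 ⇒ step 3: DCDCDCCAB ⇒ DC·DC·DC·DC·DC·DC·DC·C·AB
    A ↦ C
    B ↦ AB
    C ↦ DC
    D ↦ DC

A->C, B->AB, C->DC, D->DC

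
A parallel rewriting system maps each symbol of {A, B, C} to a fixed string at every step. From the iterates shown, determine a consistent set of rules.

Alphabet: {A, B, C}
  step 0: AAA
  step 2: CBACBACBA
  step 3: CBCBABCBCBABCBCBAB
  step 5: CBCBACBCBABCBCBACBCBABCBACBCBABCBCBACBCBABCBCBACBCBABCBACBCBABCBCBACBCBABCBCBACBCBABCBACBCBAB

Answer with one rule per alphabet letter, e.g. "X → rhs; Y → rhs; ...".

A->B, B->CBA, C->CB

  step 2 ⇒ step 3: CBACBACBA ⇒ CB·CBA·B·CB·CBA·B·CB·CBA·B
    A ↦ B
    B ↦ CBA
    C ↦ CB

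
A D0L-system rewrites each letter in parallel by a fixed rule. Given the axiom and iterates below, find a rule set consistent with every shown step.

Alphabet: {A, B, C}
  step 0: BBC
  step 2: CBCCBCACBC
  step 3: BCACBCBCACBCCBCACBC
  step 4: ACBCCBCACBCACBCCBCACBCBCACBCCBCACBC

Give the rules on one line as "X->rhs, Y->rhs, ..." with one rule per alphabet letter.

  step 3 ⇒ step 4: BCACBCBCACBCCBCACBC ⇒ AC·BC·C·BC·AC·BC·AC·BC·C·BC·AC·BC·BC·AC·BC·C·BC·AC·BC
    A ↦ C
    B ↦ AC
    C ↦ BC

A->C, B->AC, C->BC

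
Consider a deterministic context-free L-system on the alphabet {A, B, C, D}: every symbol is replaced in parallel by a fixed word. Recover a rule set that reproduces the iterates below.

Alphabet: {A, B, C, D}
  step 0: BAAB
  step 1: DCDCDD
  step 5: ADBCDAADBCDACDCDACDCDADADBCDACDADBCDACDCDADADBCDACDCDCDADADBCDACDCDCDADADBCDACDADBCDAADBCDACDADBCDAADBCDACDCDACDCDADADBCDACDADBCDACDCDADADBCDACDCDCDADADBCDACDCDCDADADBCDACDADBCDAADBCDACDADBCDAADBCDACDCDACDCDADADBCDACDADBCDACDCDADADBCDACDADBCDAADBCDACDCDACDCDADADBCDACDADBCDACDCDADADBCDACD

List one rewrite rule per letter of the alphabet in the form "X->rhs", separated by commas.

  step 0 ⇒ step 1: BAAB ⇒ D·CD·CD·D
    A ↦ CD
    B ↦ D
    C ↦ ADB  (constrained at step 1)
    D ↦ CDA  (constrained at step 1)

A->CD, B->D, C->ADB, D->CDA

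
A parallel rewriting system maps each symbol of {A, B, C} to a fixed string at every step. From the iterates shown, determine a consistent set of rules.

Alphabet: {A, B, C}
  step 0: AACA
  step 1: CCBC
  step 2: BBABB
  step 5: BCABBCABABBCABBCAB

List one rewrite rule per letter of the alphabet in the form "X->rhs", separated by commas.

  step 1 ⇒ step 2: CCBC ⇒ B·B·AB·B
    B ↦ AB
    C ↦ B
  step 0 ⇒ step 1: AACA ⇒ C·C·B·C
    A ↦ C

A->C, B->AB, C->B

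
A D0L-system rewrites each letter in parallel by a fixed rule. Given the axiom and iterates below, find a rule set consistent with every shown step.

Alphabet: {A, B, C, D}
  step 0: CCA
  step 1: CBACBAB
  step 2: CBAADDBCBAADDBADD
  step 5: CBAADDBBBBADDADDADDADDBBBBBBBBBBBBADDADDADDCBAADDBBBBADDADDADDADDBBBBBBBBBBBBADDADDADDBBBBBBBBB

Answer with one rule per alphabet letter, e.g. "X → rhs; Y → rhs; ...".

  step 1 ⇒ step 2: CBACBAB ⇒ CBA·ADD·B·CBA·ADD·B·ADD
    A ↦ B
    B ↦ ADD
    C ↦ CBA
    D ↦ B  (constrained at step 2)

A->B, B->ADD, C->CBA, D->B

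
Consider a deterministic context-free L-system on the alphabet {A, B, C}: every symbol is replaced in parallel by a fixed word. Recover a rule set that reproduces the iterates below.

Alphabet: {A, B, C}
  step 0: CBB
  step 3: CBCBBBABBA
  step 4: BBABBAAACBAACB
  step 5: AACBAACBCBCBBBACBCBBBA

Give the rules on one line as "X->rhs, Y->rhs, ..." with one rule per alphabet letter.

A->CB, B->A, C->BB

  step 4 ⇒ step 5: BBABBAAACBAACB ⇒ A·A·CB·A·A·CB·CB·CB·BB·A·CB·CB·BB·A
    A ↦ CB
    B ↦ A
    C ↦ BB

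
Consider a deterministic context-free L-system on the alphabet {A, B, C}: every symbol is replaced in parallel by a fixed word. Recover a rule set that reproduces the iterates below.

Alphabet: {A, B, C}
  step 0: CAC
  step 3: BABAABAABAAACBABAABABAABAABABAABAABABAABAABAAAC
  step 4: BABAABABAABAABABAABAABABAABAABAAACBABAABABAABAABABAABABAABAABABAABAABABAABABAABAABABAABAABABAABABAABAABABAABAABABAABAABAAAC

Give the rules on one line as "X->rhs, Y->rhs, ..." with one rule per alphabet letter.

A->BAA, B->BA, C->AC

  step 3 ⇒ step 4: BABAABAABAAACBABAABABAABAABABAABAABABAABAABAAAC ⇒ BA·BAA·BA·BAA·BAA·BA·BAA·BAA·BA·BAA·BAA·BAA·AC·BA·BAA·BA·BAA·BAA·BA·BAA·BA·BAA·BAA·BA·BAA·BAA·BA·BAA·BA·BAA·BAA·BA·BAA·BAA·BA·BAA·BA·BAA·BAA·BA·BAA·BAA·BA·BAA·BAA·BAA·AC
    A ↦ BAA
    B ↦ BA
    C ↦ AC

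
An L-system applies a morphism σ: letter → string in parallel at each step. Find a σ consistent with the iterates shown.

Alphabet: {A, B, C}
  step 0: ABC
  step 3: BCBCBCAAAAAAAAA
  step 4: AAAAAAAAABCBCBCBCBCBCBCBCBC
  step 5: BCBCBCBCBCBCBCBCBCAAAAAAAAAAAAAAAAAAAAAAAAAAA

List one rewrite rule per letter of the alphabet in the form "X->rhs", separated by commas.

A->BC, B->AA, C->A

  step 4 ⇒ step 5: AAAAAAAAABCBCBCBCBCBCBCBCBC ⇒ BC·BC·BC·BC·BC·BC·BC·BC·BC·AA·A·AA·A·AA·A·AA·A·AA·A·AA·A·AA·A·AA·A·AA·A
    A ↦ BC
    B ↦ AA
    C ↦ A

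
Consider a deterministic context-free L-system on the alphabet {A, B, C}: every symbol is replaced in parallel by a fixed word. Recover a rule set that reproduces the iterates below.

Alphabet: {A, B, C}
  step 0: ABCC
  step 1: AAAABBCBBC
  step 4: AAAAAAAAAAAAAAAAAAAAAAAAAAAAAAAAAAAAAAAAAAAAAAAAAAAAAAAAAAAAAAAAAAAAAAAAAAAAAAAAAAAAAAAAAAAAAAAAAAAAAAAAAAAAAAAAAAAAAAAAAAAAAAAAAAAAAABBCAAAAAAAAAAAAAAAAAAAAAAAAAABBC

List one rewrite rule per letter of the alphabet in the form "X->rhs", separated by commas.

  step 0 ⇒ step 1: ABCC ⇒ AAA·A·BBC·BBC
    A ↦ AAA
    B ↦ A
    C ↦ BBC

A->AAA, B->A, C->BBC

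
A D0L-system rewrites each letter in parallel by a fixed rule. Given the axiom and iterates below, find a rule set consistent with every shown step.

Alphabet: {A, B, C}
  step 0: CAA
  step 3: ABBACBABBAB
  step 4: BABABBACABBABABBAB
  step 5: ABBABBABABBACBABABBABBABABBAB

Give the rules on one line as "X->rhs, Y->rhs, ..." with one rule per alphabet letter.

A->B, B->AB, C->AC

  step 4 ⇒ step 5: BABABBACABBABABBAB ⇒ AB·B·AB·B·AB·AB·B·AC·B·AB·AB·B·AB·B·AB·AB·B·AB
    A ↦ B
    B ↦ AB
    C ↦ AC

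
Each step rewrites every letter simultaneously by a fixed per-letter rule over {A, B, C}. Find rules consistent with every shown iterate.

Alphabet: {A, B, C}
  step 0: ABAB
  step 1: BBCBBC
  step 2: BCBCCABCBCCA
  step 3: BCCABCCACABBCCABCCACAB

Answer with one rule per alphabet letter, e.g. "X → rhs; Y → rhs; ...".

  step 2 ⇒ step 3: BCBCCABCBCCA ⇒ BC·CA·BC·CA·CA·B·BC·CA·BC·CA·CA·B
    A ↦ B
    B ↦ BC
    C ↦ CA

A->B, B->BC, C->CA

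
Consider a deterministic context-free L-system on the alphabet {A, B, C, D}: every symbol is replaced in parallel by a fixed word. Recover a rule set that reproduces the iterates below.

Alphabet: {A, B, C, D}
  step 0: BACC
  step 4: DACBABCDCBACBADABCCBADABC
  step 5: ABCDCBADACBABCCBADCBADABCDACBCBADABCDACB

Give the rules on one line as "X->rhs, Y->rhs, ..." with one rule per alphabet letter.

A->D, B->A, C->CB, D->ABC

  step 4 ⇒ step 5: DACBABCDCBACBADABCCBADABC ⇒ ABC·D·CB·A·D·A·CB·ABC·CB·A·D·CB·A·D·ABC·D·A·CB·CB·A·D·ABC·D·A·CB
    A ↦ D
    B ↦ A
    C ↦ CB
    D ↦ ABC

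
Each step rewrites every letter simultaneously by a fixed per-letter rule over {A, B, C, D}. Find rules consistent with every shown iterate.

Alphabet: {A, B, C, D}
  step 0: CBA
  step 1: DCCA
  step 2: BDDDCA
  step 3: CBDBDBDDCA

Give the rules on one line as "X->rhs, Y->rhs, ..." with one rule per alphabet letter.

  step 2 ⇒ step 3: BDDDCA ⇒ C·BD·BD·BD·D·CA
    A ↦ CA
    B ↦ C
    C ↦ D
    D ↦ BD

A->CA, B->C, C->D, D->BD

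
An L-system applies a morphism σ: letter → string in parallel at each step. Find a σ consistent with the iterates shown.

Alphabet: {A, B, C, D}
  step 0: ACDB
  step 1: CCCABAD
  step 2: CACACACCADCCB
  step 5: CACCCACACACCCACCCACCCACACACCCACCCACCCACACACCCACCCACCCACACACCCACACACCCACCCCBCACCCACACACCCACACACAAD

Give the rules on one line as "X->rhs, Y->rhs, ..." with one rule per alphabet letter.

  step 1 ⇒ step 2: CCCABAD ⇒ CA·CA·CA·CC·AD·CC·B
    A ↦ CC
    B ↦ AD
    C ↦ CA
    D ↦ B

A->CC, B->AD, C->CA, D->B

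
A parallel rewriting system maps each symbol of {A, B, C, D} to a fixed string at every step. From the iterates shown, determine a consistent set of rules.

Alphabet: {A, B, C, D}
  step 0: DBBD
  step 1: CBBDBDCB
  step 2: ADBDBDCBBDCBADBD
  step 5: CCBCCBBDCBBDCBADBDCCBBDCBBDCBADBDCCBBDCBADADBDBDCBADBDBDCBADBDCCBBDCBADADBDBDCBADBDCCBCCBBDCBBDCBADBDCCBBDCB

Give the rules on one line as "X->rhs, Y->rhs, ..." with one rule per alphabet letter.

A->C, B->BD, C->AD, D->CB

  step 1 ⇒ step 2: CBBDBDCB ⇒ AD·BD·BD·CB·BD·CB·AD·BD
    B ↦ BD
    C ↦ AD
    D ↦ CB
    A ↦ C  (constrained at step 2)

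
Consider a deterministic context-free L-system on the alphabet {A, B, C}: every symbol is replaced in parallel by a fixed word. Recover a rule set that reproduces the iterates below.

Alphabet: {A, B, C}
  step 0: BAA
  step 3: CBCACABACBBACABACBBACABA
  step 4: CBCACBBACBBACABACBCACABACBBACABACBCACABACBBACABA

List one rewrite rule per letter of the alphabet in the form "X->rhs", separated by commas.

A->BA, B->CA, C->CB

  step 3 ⇒ step 4: CBCACABACBBACABACBBACABA ⇒ CB·CA·CB·BA·CB·BA·CA·BA·CB·CA·CA·BA·CB·BA·CA·BA·CB·CA·CA·BA·CB·BA·CA·BA
    A ↦ BA
    B ↦ CA
    C ↦ CB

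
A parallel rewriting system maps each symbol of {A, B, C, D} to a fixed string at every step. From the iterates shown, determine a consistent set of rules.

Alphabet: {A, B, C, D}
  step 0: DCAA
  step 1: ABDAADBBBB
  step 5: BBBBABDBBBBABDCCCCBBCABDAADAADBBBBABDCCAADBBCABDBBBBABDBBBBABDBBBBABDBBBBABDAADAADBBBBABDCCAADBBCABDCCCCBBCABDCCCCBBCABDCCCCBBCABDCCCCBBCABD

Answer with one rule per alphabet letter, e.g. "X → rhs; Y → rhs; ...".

A->BB, B->C, C->AAD, D->ABD

  step 0 ⇒ step 1: DCAA ⇒ ABD·AAD·BB·BB
    A ↦ BB
    C ↦ AAD
    D ↦ ABD
    B ↦ C  (constrained at step 1)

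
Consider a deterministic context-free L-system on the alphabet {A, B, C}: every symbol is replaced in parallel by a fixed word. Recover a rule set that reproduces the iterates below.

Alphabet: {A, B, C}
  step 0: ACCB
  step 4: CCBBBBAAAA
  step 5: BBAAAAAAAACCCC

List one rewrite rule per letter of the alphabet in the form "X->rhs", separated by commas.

  step 4 ⇒ step 5: CCBBBBAAAA ⇒ B·B·AA·AA·AA·AA·C·C·C·C
    A ↦ C
    B ↦ AA
    C ↦ B

A->C, B->AA, C->B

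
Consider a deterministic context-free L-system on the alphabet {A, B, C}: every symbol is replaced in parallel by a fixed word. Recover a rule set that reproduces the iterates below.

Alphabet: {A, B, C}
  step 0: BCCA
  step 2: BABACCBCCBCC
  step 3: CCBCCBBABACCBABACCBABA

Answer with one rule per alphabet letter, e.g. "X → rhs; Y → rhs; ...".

  step 2 ⇒ step 3: BABACCBCCBCC ⇒ CC·B·CC·B·BA·BA·CC·BA·BA·CC·BA·BA
    A ↦ B
    B ↦ CC
    C ↦ BA

A->B, B->CC, C->BA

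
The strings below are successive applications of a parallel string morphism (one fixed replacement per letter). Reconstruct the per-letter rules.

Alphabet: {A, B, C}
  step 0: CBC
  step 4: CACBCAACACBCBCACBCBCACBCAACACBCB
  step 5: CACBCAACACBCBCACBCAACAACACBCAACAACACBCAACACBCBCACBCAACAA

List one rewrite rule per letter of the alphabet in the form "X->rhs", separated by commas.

  step 4 ⇒ step 5: CACBCAACACBCBCACBCBCACBCAACACBCB ⇒ CA·CB·CA·A·CA·CB·CB·CA·CB·CA·A·CA·A·CA·CB·CA·A·CA·A·CA·CB·CA·A·CA·CB·CB·CA·CB·CA·A·CA·A
    A ↦ CB
    B ↦ A
    C ↦ CA

A->CB, B->A, C->CA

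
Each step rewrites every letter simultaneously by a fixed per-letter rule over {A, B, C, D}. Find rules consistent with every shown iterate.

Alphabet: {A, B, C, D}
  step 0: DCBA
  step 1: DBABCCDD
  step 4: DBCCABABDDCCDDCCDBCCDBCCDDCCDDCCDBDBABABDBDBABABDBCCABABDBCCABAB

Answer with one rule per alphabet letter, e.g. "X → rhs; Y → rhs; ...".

A->DD, B->CC, C->AB, D->DB

  step 0 ⇒ step 1: DCBA ⇒ DB·AB·CC·DD
    A ↦ DD
    B ↦ CC
    C ↦ AB
    D ↦ DB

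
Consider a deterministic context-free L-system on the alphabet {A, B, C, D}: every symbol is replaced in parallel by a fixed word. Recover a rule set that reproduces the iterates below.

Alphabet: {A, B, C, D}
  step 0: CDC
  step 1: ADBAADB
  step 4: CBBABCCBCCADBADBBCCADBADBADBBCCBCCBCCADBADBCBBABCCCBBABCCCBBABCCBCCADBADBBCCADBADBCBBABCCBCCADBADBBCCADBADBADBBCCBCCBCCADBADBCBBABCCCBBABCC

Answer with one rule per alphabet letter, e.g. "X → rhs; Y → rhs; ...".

  step 0 ⇒ step 1: CDC ⇒ ADB·A·ADB
    C ↦ ADB
    D ↦ A
    A ↦ CBB  (constrained at step 1)
    B ↦ BCC  (constrained at step 1)

A->CBB, B->BCC, C->ADB, D->A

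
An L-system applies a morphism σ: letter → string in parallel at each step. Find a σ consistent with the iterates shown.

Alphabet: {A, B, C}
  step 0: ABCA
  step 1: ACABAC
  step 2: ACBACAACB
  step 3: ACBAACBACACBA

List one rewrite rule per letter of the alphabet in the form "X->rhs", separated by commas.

A->AC, B->A, C->B

  step 2 ⇒ step 3: ACBACAACB ⇒ AC·B·A·AC·B·AC·AC·B·A
    A ↦ AC
    B ↦ A
    C ↦ B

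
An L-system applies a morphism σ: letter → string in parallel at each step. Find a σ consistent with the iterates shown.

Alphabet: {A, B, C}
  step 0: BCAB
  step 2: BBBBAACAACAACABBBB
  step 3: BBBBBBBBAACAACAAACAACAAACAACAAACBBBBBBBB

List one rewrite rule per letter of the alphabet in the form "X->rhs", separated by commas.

A->AAC, B->BB, C->A

  step 2 ⇒ step 3: BBBBAACAACAACABBBB ⇒ BB·BB·BB·BB·AAC·AAC·A·AAC·AAC·A·AAC·AAC·A·AAC·BB·BB·BB·BB
    A ↦ AAC
    B ↦ BB
    C ↦ A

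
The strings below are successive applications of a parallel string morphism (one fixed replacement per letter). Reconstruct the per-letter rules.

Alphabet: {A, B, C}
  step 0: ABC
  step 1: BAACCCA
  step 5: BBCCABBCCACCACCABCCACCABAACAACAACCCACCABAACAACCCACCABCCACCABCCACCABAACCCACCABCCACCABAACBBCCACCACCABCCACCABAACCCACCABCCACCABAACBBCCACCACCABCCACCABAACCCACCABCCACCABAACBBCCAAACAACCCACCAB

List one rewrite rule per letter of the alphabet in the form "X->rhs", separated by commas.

A->B, B->AAC, C->CCA

  step 0 ⇒ step 1: ABC ⇒ B·AAC·CCA
    A ↦ B
    B ↦ AAC
    C ↦ CCA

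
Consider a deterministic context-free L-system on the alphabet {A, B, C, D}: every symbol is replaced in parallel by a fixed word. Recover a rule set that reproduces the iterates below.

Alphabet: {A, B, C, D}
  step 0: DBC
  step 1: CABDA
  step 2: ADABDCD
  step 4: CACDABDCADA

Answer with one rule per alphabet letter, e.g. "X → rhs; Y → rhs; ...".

  step 1 ⇒ step 2: CABDA ⇒ A·D·ABD·C·D
    A ↦ D
    B ↦ ABD
    C ↦ A
    D ↦ C

A->D, B->ABD, C->A, D->C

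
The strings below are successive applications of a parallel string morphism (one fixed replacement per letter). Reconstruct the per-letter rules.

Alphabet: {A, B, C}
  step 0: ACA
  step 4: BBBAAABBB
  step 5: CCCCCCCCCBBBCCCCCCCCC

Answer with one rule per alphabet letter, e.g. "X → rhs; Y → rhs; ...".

  step 4 ⇒ step 5: BBBAAABBB ⇒ CCC·CCC·CCC·B·B·B·CCC·CCC·CCC
    A ↦ B
    B ↦ CCC
    C ↦ A  (constrained at step 0)

A->B, B->CCC, C->A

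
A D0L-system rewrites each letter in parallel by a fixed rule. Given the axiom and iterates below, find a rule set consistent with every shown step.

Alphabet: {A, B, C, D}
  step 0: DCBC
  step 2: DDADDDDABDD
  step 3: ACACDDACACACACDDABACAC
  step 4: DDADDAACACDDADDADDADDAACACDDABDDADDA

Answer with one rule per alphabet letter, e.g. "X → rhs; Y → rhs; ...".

A->DD, B->AB, C->A, D->AC

  step 3 ⇒ step 4: ACACDDACACACACDDABACAC ⇒ DD·A·DD·A·AC·AC·DD·A·DD·A·DD·A·DD·A·AC·AC·DD·AB·DD·A·DD·A
    A ↦ DD
    B ↦ AB
    C ↦ A
    D ↦ AC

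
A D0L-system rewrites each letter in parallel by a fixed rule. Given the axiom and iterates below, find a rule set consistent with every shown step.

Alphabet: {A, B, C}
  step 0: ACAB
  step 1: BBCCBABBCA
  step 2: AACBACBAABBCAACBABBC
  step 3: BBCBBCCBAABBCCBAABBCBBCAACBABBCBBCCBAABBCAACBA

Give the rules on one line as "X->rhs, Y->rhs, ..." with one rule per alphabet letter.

A->BBC, B->A, C->CBA

  step 2 ⇒ step 3: AACBACBAABBCAACBABBC ⇒ BBC·BBC·CBA·A·BBC·CBA·A·BBC·BBC·A·A·CBA·BBC·BBC·CBA·A·BBC·A·A·CBA
    A ↦ BBC
    B ↦ A
    C ↦ CBA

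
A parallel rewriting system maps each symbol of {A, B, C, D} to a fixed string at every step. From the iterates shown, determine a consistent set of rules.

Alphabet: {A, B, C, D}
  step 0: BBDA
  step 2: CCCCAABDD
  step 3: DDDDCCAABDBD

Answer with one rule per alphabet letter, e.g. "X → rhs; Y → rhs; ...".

  step 2 ⇒ step 3: CCCCAABDD ⇒ D·D·D·D·C·C·AA·BD·BD
    A ↦ C
    B ↦ AA
    C ↦ D
    D ↦ BD

A->C, B->AA, C->D, D->BD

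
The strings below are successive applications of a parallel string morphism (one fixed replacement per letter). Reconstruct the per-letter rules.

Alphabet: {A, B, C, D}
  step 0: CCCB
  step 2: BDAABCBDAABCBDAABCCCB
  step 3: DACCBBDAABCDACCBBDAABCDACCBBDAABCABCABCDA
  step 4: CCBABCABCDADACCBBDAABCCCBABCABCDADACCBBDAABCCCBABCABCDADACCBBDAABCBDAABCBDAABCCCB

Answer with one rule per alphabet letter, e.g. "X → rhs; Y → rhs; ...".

  step 3 ⇒ step 4: DACCBBDAABCDACCBBDAABCDACCBBDAABCABCABCDA ⇒ CC·B·ABC·ABC·DA·DA·CC·B·B·DA·ABC·CC·B·ABC·ABC·DA·DA·CC·B·B·DA·ABC·CC·B·ABC·ABC·DA·DA·CC·B·B·DA·ABC·B·DA·ABC·B·DA·ABC·CC·B
    A ↦ B
    B ↦ DA
    C ↦ ABC
    D ↦ CC

A->B, B->DA, C->ABC, D->CC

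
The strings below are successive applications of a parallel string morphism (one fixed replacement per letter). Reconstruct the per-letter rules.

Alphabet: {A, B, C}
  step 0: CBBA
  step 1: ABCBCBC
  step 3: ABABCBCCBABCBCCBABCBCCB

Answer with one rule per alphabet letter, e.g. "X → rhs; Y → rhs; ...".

  step 0 ⇒ step 1: CBBA ⇒ AB·CB·CB·C
    A ↦ C
    B ↦ CB
    C ↦ AB

A->C, B->CB, C->AB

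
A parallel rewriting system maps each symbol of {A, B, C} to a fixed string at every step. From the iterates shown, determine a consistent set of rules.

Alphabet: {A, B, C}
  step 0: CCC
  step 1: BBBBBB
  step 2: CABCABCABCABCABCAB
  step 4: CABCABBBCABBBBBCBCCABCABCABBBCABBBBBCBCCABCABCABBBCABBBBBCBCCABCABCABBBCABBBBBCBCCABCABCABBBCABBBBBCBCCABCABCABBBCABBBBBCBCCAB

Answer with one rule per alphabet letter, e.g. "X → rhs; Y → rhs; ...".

  step 1 ⇒ step 2: BBBBBB ⇒ CAB·CAB·CAB·CAB·CAB·CAB
    B ↦ CAB
    A ↦ CBC  (constrained at step 2)
  step 0 ⇒ step 1: CCC ⇒ BB·BB·BB
    C ↦ BB

A->CBC, B->CAB, C->BB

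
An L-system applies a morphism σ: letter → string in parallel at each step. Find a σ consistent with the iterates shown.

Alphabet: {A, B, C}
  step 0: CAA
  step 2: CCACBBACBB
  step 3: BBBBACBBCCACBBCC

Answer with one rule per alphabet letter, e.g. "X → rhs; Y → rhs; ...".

A->AC, B->C, C->BB

  step 2 ⇒ step 3: CCACBBACBB ⇒ BB·BB·AC·BB·C·C·AC·BB·C·C
    A ↦ AC
    B ↦ C
    C ↦ BB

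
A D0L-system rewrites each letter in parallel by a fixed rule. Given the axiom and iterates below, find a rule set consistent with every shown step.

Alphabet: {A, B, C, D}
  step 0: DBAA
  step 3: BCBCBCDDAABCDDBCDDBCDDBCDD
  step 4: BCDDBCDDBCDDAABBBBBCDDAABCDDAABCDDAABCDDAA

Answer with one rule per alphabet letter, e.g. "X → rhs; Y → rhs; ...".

A->BB, B->BC, C->DD, D->A

  step 3 ⇒ step 4: BCBCBCDDAABCDDBCDDBCDDBCDD ⇒ BC·DD·BC·DD·BC·DD·A·A·BB·BB·BC·DD·A·A·BC·DD·A·A·BC·DD·A·A·BC·DD·A·A
    A ↦ BB
    B ↦ BC
    C ↦ DD
    D ↦ A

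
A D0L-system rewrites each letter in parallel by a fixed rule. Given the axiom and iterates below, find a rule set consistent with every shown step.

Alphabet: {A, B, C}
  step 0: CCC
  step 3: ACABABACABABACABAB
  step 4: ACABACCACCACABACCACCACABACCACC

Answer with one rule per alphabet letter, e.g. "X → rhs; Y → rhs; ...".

  step 3 ⇒ step 4: ACABABACABABACABAB ⇒ AC·AB·AC·C·AC·C·AC·AB·AC·C·AC·C·AC·AB·AC·C·AC·C
    A ↦ AC
    B ↦ C
    C ↦ AB

A->AC, B->C, C->AB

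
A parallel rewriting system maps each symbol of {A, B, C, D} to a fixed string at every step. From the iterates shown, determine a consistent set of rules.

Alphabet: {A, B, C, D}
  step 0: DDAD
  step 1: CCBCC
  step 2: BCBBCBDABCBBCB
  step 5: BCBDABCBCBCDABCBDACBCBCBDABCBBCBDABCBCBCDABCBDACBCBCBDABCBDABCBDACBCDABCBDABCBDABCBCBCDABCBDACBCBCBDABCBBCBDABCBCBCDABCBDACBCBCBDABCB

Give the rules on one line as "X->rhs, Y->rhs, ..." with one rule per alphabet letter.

  step 1 ⇒ step 2: CCBCC ⇒ BCB·BCB·DA·BCB·BCB
    B ↦ DA
    C ↦ BCB
  step 0 ⇒ step 1: DDAD ⇒ C·C·BC·C
    A ↦ BC
  step 0 ⇒ step 1: DDAD ⇒ C·C·BC·C
    D ↦ C

A->BC, B->DA, C->BCB, D->C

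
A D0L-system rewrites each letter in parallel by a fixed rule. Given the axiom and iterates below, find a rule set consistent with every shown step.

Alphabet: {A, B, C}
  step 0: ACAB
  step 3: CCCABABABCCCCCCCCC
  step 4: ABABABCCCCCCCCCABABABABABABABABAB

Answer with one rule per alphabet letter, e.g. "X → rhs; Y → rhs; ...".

A->C, B->CC, C->AB

  step 3 ⇒ step 4: CCCABABABCCCCCCCCC ⇒ AB·AB·AB·C·CC·C·CC·C·CC·AB·AB·AB·AB·AB·AB·AB·AB·AB
    A ↦ C
    B ↦ CC
    C ↦ AB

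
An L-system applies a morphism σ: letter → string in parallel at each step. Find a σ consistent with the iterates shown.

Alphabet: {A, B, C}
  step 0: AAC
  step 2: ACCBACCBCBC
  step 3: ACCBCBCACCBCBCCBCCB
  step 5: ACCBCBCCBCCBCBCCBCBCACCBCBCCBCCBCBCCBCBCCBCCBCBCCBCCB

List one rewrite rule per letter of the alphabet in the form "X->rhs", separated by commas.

A->AC, B->C, C->CB

  step 2 ⇒ step 3: ACCBACCBCBC ⇒ AC·CB·CB·C·AC·CB·CB·C·CB·C·CB
    A ↦ AC
    B ↦ C
    C ↦ CB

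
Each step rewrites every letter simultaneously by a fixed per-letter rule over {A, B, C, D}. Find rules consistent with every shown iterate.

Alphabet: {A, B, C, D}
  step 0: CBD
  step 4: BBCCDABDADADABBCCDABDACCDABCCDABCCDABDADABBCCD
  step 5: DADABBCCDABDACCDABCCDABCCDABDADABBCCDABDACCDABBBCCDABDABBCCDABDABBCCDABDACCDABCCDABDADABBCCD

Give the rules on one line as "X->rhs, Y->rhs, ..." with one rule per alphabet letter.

  step 4 ⇒ step 5: BBCCDABDADADABBCCDABDACCDABCCDABCCDABDADABBCCD ⇒ DA·DA·B·B·CCD·AB·DA·CCD·AB·CCD·AB·CCD·AB·DA·DA·B·B·CCD·AB·DA·CCD·AB·B·B·CCD·AB·DA·B·B·CCD·AB·DA·B·B·CCD·AB·DA·CCD·AB·CCD·AB·DA·DA·B·B·CCD
    A ↦ AB
    B ↦ DA
    C ↦ B
    D ↦ CCD

A->AB, B->DA, C->B, D->CCD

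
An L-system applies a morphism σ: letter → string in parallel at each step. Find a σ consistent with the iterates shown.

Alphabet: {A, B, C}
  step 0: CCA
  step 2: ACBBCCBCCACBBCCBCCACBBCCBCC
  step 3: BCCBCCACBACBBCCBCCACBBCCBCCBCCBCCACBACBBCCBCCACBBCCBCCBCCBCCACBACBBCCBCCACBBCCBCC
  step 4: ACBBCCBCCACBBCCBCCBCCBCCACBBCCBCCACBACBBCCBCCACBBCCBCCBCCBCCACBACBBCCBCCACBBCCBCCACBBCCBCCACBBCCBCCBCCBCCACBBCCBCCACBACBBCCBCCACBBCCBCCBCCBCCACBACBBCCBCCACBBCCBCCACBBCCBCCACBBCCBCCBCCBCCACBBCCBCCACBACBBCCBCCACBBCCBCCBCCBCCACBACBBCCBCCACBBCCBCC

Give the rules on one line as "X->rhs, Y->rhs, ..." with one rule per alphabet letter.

  step 3 ⇒ step 4: BCCBCCACBACBBCCBCCACBBCCBCCBCCBCCACBACBBCCBCCACBBCCBCCBCCBCCACBACBBCCBCCACBBCCBCC ⇒ ACB·BCC·BCC·ACB·BCC·BCC·BCC·BCC·ACB·BCC·BCC·ACB·ACB·BCC·BCC·ACB·BCC·BCC·BCC·BCC·ACB·ACB·BCC·BCC·ACB·BCC·BCC·ACB·BCC·BCC·ACB·BCC·BCC·BCC·BCC·ACB·BCC·BCC·ACB·ACB·BCC·BCC·ACB·BCC·BCC·BCC·BCC·ACB·ACB·BCC·BCC·ACB·BCC·BCC·ACB·BCC·BCC·ACB·BCC·BCC·BCC·BCC·ACB·BCC·BCC·ACB·ACB·BCC·BCC·ACB·BCC·BCC·BCC·BCC·ACB·ACB·BCC·BCC·ACB·BCC·BCC
    A ↦ BCC
    B ↦ ACB
    C ↦ BCC

A->BCC, B->ACB, C->BCC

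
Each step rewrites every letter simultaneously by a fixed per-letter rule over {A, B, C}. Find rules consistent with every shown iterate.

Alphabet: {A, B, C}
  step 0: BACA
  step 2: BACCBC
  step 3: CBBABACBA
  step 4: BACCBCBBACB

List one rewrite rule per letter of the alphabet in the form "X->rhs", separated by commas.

  step 3 ⇒ step 4: CBBABACBA ⇒ BA·C·C·B·C·B·BA·C·B
    A ↦ B
    B ↦ C
    C ↦ BA

A->B, B->C, C->BA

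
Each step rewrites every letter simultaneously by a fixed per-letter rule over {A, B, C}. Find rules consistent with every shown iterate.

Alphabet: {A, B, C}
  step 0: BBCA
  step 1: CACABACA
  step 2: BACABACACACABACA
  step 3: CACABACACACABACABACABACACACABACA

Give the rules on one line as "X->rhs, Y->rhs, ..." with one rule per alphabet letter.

A->CA, B->CA, C->BA

  step 2 ⇒ step 3: BACABACACACABACA ⇒ CA·CA·BA·CA·CA·CA·BA·CA·BA·CA·BA·CA·CA·CA·BA·CA
    A ↦ CA
    B ↦ CA
    C ↦ BA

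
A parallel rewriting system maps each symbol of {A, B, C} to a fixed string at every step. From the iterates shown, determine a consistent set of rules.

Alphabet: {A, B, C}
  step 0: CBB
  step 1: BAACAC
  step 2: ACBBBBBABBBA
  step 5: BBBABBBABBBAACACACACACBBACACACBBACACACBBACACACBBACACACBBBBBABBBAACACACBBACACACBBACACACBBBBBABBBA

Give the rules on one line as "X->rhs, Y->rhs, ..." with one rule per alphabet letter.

A->BB, B->AC, C->BA

  step 1 ⇒ step 2: BAACAC ⇒ AC·BB·BB·BA·BB·BA
    A ↦ BB
    B ↦ AC
    C ↦ BA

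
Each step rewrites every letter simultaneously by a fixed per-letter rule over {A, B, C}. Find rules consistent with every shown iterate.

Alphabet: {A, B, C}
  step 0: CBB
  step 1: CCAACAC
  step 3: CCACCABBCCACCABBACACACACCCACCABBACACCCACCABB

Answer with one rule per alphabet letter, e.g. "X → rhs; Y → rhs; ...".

  step 0 ⇒ step 1: CBB ⇒ CCA·AC·AC
    B ↦ AC
    C ↦ CCA
    A ↦ BB  (constrained at step 1)

A->BB, B->AC, C->CCA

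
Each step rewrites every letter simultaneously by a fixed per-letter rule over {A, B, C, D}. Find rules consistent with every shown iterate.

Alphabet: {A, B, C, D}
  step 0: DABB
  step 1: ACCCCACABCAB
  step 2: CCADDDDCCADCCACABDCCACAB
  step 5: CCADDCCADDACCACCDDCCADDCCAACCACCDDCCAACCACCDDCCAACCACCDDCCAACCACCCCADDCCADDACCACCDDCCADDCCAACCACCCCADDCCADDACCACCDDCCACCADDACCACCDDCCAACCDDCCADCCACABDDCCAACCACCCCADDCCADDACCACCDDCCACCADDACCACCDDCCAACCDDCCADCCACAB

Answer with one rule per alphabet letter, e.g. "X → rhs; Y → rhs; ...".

A->CCA, B->CAB, C->D, D->ACC

  step 1 ⇒ step 2: ACCCCACABCAB ⇒ CCA·D·D·D·D·CCA·D·CCA·CAB·D·CCA·CAB
    A ↦ CCA
    B ↦ CAB
    C ↦ D
  step 0 ⇒ step 1: DABB ⇒ ACC·CCA·CAB·CAB
    D ↦ ACC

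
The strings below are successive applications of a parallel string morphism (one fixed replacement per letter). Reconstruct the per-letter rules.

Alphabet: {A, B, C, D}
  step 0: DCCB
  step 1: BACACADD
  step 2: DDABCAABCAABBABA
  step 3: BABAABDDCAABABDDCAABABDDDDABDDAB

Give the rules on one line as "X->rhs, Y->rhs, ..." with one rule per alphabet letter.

A->AB, B->DD, C->CA, D->BA

  step 2 ⇒ step 3: DDABCAABCAABBABA ⇒ BA·BA·AB·DD·CA·AB·AB·DD·CA·AB·AB·DD·DD·AB·DD·AB
    A ↦ AB
    B ↦ DD
    C ↦ CA
    D ↦ BA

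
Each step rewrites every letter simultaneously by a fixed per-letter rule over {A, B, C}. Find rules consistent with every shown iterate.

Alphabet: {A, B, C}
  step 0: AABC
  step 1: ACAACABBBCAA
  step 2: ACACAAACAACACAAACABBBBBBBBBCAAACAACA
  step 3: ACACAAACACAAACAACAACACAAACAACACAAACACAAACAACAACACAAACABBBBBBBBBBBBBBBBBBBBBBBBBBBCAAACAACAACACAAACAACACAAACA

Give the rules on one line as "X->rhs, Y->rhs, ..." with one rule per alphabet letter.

  step 2 ⇒ step 3: ACACAAACAACACAAACABBBBBBBBBCAAACAACA ⇒ ACA·CAA·ACA·CAA·ACA·ACA·ACA·CAA·ACA·ACA·CAA·ACA·CAA·ACA·ACA·ACA·CAA·ACA·BBB·BBB·BBB·BBB·BBB·BBB·BBB·BBB·BBB·CAA·ACA·ACA·ACA·CAA·ACA·ACA·CAA·ACA
    A ↦ ACA
    B ↦ BBB
    C ↦ CAA

A->ACA, B->BBB, C->CAA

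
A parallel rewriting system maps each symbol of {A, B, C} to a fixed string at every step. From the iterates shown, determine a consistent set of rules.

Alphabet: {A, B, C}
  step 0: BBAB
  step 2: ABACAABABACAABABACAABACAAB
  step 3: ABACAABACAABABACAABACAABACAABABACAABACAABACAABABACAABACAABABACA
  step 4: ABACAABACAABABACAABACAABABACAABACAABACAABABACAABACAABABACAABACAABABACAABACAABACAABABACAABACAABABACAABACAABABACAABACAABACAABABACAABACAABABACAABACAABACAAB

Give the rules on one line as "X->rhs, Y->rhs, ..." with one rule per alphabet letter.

A->AB, B->ACA, C->ACA

  step 3 ⇒ step 4: ABACAABACAABABACAABACAABACAABABACAABACAABACAABABACAABACAABABACA ⇒ AB·ACA·AB·ACA·AB·AB·ACA·AB·ACA·AB·AB·ACA·AB·ACA·AB·ACA·AB·AB·ACA·AB·ACA·AB·AB·ACA·AB·ACA·AB·AB·ACA·AB·ACA·AB·ACA·AB·AB·ACA·AB·ACA·AB·AB·ACA·AB·ACA·AB·AB·ACA·AB·ACA·AB·ACA·AB·AB·ACA·AB·ACA·AB·AB·ACA·AB·ACA·AB·ACA·AB
    A ↦ AB
    B ↦ ACA
    C ↦ ACA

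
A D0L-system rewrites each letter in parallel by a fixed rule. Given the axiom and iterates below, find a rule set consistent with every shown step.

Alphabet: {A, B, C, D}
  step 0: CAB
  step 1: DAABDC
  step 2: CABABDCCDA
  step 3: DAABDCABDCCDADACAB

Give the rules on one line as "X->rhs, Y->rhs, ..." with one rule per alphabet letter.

  step 2 ⇒ step 3: CABABDCCDA ⇒ DA·AB·DC·AB·DC·C·DA·DA·C·AB
    A ↦ AB
    B ↦ DC
    C ↦ DA
    D ↦ C

A->AB, B->DC, C->DA, D->C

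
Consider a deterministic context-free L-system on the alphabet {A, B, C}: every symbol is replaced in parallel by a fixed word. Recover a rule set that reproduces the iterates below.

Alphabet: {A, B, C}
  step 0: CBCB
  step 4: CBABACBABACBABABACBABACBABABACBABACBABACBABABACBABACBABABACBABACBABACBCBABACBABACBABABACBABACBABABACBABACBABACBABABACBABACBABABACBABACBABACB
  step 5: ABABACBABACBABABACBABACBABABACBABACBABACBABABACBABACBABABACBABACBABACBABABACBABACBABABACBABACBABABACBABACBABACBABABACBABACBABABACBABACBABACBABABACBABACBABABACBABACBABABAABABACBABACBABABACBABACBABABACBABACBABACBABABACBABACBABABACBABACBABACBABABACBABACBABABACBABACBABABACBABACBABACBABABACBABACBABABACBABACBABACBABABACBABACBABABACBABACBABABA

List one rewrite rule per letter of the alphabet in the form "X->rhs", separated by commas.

A->CB, B->ABA, C->AB

  step 4 ⇒ step 5: CBABACBABACBABABACBABACBABABACBABACBABACBABABACBABACBABABACBABACBABACBCBABACBABACBABABACBABACBABABACBABACBABACBABABACBABACBABABACBABACBABACB ⇒ AB·ABA·CB·ABA·CB·AB·ABA·CB·ABA·CB·AB·ABA·CB·ABA·CB·ABA·CB·AB·ABA·CB·ABA·CB·AB·ABA·CB·ABA·CB·ABA·CB·AB·ABA·CB·ABA·CB·AB·ABA·CB·ABA·CB·AB·ABA·CB·ABA·CB·ABA·CB·AB·ABA·CB·ABA·CB·AB·ABA·CB·ABA·CB·ABA·CB·AB·ABA·CB·ABA·CB·AB·ABA·CB·ABA·CB·AB·ABA·AB·ABA·CB·ABA·CB·AB·ABA·CB·ABA·CB·AB·ABA·CB·ABA·CB·ABA·CB·AB·ABA·CB·ABA·CB·AB·ABA·CB·ABA·CB·ABA·CB·AB·ABA·CB·ABA·CB·AB·ABA·CB·ABA·CB·AB·ABA·CB·ABA·CB·ABA·CB·AB·ABA·CB·ABA·CB·AB·ABA·CB·ABA·CB·ABA·CB·AB·ABA·CB·ABA·CB·AB·ABA·CB·ABA·CB·AB·ABA
    A ↦ CB
    B ↦ ABA
    C ↦ AB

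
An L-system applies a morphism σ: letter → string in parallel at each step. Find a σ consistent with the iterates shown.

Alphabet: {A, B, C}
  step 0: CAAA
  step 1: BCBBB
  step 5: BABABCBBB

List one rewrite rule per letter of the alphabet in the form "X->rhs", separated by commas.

A->B, B->A, C->BC

  step 0 ⇒ step 1: CAAA ⇒ BC·B·B·B
    A ↦ B
    C ↦ BC
    B ↦ A  (constrained at step 1)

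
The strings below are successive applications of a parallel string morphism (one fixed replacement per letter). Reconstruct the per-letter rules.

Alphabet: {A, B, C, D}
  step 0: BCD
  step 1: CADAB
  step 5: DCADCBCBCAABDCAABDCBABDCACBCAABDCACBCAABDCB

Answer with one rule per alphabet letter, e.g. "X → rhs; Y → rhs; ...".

A->CB, B->CA, C->D, D->AB

  step 0 ⇒ step 1: BCD ⇒ CA·D·AB
    B ↦ CA
    C ↦ D
    D ↦ AB
    A ↦ CB  (constrained at step 1)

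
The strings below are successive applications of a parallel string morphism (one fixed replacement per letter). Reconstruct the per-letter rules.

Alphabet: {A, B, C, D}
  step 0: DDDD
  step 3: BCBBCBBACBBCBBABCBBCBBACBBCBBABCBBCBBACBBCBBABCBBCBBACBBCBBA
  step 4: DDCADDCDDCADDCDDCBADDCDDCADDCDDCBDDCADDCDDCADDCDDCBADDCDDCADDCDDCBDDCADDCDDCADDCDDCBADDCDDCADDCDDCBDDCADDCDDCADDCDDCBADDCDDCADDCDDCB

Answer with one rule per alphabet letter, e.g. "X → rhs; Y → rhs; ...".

A->B, B->DDC, C->A, D->CBB

  step 3 ⇒ step 4: BCBBCBBACBBCBBABCBBCBBACBBCBBABCBBCBBACBBCBBABCBBCBBACBBCBBA ⇒ DDC·A·DDC·DDC·A·DDC·DDC·B·A·DDC·DDC·A·DDC·DDC·B·DDC·A·DDC·DDC·A·DDC·DDC·B·A·DDC·DDC·A·DDC·DDC·B·DDC·A·DDC·DDC·A·DDC·DDC·B·A·DDC·DDC·A·DDC·DDC·B·DDC·A·DDC·DDC·A·DDC·DDC·B·A·DDC·DDC·A·DDC·DDC·B
    A ↦ B
    B ↦ DDC
    C ↦ A
    D ↦ CBB  (constrained at step 0)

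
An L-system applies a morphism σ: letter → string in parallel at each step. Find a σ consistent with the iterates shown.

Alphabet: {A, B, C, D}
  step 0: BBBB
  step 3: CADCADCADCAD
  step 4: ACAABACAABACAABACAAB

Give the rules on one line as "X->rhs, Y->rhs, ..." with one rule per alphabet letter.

A->CA, B->D, C->A, D->AB

  step 3 ⇒ step 4: CADCADCADCAD ⇒ A·CA·AB·A·CA·AB·A·CA·AB·A·CA·AB
    A ↦ CA
    C ↦ A
    D ↦ AB
    B ↦ D  (constrained at step 0)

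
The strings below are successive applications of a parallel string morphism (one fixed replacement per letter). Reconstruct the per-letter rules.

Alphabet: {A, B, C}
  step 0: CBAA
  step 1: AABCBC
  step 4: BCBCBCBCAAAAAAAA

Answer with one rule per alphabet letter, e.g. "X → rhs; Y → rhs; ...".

A->BC, B->A, C->A

  step 0 ⇒ step 1: CBAA ⇒ A·A·BC·BC
    A ↦ BC
    B ↦ A
    C ↦ A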